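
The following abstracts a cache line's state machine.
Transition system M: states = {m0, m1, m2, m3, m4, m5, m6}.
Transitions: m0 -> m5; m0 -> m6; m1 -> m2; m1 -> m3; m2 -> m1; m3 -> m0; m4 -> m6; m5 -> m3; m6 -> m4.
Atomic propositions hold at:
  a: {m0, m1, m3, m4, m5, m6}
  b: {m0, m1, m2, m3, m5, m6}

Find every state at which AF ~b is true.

Sat(~b) = {m4}
AF ~b: least fixpoint, start Z0 = {m4}, add states with every successor in Z. Z1 = {m4, m6}; fixed.
Sat(AF ~b) = {m4, m6}

{m4, m6}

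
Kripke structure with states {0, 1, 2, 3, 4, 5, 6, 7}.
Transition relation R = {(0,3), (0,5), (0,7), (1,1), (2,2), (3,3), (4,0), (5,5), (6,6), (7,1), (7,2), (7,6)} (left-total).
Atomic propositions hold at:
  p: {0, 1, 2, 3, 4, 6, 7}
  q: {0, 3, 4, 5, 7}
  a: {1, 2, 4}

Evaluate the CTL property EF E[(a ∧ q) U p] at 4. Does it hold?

Yes

Sat(a ∧ q) = {4}
E[(a ∧ q) U p]: least fixpoint, start Z0 = Sat(p) = {0, 1, 2, 3, 4, 6, 7}, add states in Sat(a ∧ q) with some successor in Z. Already a fixed point.
Sat(E[(a ∧ q) U p]) = {0, 1, 2, 3, 4, 6, 7}
EF E[(a ∧ q) U p]: least fixpoint, start Z0 = {0, 1, 2, 3, 4, 6, 7}, add states with some successor in Z. Already a fixed point.
Sat(EF E[(a ∧ q) U p]) = {0, 1, 2, 3, 4, 6, 7}
4 ∈ Sat(EF E[(a ∧ q) U p]) = {0, 1, 2, 3, 4, 6, 7}, so the formula holds at 4.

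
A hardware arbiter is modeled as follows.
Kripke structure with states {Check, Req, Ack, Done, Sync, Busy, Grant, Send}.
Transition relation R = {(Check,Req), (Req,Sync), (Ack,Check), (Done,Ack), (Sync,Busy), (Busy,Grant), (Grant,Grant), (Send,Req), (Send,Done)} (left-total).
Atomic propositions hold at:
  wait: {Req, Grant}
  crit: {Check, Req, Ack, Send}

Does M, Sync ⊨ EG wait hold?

No

EG wait: greatest fixpoint, start Z0 = {Req, Grant}, keep only states in Sat with some successor in Z. Z1 = {Grant}; fixed.
Sat(EG wait) = {Grant}
Sync ∉ Sat(EG wait) = {Grant}, so the formula does not hold at Sync.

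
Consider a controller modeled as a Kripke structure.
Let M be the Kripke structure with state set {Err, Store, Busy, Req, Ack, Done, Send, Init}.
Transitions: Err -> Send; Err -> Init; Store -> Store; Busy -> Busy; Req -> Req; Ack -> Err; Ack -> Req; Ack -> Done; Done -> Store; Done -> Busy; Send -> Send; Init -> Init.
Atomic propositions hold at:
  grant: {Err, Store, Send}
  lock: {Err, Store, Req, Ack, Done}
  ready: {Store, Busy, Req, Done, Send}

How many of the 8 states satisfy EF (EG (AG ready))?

AG ready: greatest fixpoint, start Z0 = {Store, Busy, Req, Done, Send}, keep only states in Sat with every successor in Z. Already a fixed point.
Sat(AG ready) = {Store, Busy, Req, Done, Send}
EG (AG ready): greatest fixpoint, start Z0 = {Store, Busy, Req, Done, Send}, keep only states in Sat with some successor in Z. Already a fixed point.
Sat(EG (AG ready)) = {Store, Busy, Req, Done, Send}
EF (EG (AG ready)): least fixpoint, start Z0 = {Store, Busy, Req, Done, Send}, add states with some successor in Z. Z1 = {Err, Store, Busy, Req, Ack, Done, Send}; fixed.
Sat(EF (EG (AG ready))) = {Err, Store, Busy, Req, Ack, Done, Send}
|Sat(EF (EG (AG ready)))| = |{Err, Store, Busy, Req, Ack, Done, Send}| = 7.

7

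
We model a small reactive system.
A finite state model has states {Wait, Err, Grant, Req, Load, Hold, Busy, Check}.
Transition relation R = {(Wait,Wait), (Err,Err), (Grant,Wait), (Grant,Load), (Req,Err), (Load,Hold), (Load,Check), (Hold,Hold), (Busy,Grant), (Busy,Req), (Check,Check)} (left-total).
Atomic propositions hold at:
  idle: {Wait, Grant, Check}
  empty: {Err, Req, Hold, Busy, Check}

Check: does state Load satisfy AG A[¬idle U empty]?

Sat(¬idle) = {Err, Req, Load, Hold, Busy}
A[¬idle U empty]: least fixpoint, start Z0 = Sat(empty) = {Err, Req, Hold, Busy, Check}, add states in Sat(¬idle) with every successor in Z. Z1 = {Err, Req, Load, Hold, Busy, Check}; fixed.
Sat(A[¬idle U empty]) = {Err, Req, Load, Hold, Busy, Check}
AG A[¬idle U empty]: greatest fixpoint, start Z0 = {Err, Req, Load, Hold, Busy, Check}, keep only states in Sat with every successor in Z. Z1 = {Err, Req, Load, Hold, Check}; fixed.
Sat(AG A[¬idle U empty]) = {Err, Req, Load, Hold, Check}
Load ∈ Sat(AG A[¬idle U empty]) = {Err, Req, Load, Hold, Check}, so the formula holds at Load.

Yes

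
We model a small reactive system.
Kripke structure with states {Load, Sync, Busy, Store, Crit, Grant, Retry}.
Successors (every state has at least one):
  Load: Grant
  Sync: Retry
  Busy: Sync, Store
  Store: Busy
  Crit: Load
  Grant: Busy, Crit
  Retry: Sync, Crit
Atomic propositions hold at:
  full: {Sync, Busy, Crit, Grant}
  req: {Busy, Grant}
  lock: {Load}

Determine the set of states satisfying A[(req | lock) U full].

{Load, Sync, Busy, Crit, Grant}

Sat(req | lock) = {Load, Busy, Grant}
A[(req | lock) U full]: least fixpoint, start Z0 = Sat(full) = {Sync, Busy, Crit, Grant}, add states in Sat(req | lock) with every successor in Z. Z1 = {Load, Sync, Busy, Crit, Grant}; fixed.
Sat(A[(req | lock) U full]) = {Load, Sync, Busy, Crit, Grant}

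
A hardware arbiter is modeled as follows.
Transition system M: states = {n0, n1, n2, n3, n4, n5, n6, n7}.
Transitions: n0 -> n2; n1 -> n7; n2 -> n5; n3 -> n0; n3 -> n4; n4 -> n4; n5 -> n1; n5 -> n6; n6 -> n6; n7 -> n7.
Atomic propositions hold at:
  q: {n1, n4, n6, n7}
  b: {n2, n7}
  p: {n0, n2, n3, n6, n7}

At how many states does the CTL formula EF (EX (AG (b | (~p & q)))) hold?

Sat(~p) = {n1, n4, n5}
Sat(~p & q) = {n1, n4}
Sat(b | (~p & q)) = {n1, n2, n4, n7}
AG (b | (~p & q)): greatest fixpoint, start Z0 = {n1, n2, n4, n7}, keep only states in Sat with every successor in Z. Z1 = {n1, n4, n7}; fixed.
Sat(AG (b | (~p & q))) = {n1, n4, n7}
Sat(EX (AG (b | (~p & q)))) = {s : some successor in {n1, n4, n7}} = {n1, n3, n4, n5, n7}
EF (EX (AG (b | (~p & q)))): least fixpoint, start Z0 = {n1, n3, n4, n5, n7}, add states with some successor in Z. Z1 = {n1, n2, n3, n4, n5, n7}; Z2 = {n0, n1, n2, n3, n4, n5, n7}; fixed.
Sat(EF (EX (AG (b | (~p & q))))) = {n0, n1, n2, n3, n4, n5, n7}
|Sat(EF (EX (AG (b | (~p & q)))))| = |{n0, n1, n2, n3, n4, n5, n7}| = 7.

7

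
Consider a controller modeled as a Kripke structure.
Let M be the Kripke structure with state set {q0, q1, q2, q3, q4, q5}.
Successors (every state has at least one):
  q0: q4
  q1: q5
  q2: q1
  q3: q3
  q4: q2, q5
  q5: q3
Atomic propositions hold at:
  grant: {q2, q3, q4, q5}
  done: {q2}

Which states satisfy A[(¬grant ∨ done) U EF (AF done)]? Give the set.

Sat(¬grant) = {q0, q1}
Sat(¬grant ∨ done) = {q0, q1, q2}
AF done: least fixpoint, start Z0 = {q2}, add states with every successor in Z. Already a fixed point.
Sat(AF done) = {q2}
EF (AF done): least fixpoint, start Z0 = {q2}, add states with some successor in Z. Z1 = {q2, q4}; Z2 = {q0, q2, q4}; fixed.
Sat(EF (AF done)) = {q0, q2, q4}
A[(¬grant ∨ done) U EF (AF done)]: least fixpoint, start Z0 = Sat(EF (AF done)) = {q0, q2, q4}, add states in Sat(¬grant ∨ done) with every successor in Z. Already a fixed point.
Sat(A[(¬grant ∨ done) U EF (AF done)]) = {q0, q2, q4}

{q0, q2, q4}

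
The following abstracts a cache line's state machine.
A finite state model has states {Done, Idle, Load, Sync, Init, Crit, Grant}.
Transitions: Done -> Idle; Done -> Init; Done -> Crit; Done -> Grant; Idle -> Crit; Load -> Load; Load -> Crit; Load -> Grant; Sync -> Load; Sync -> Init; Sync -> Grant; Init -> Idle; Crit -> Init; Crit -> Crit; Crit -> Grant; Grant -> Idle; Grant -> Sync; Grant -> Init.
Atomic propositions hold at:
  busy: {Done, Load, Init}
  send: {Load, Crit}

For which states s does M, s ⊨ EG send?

EG send: greatest fixpoint, start Z0 = {Load, Crit}, keep only states in Sat with some successor in Z. Already a fixed point.
Sat(EG send) = {Load, Crit}

{Load, Crit}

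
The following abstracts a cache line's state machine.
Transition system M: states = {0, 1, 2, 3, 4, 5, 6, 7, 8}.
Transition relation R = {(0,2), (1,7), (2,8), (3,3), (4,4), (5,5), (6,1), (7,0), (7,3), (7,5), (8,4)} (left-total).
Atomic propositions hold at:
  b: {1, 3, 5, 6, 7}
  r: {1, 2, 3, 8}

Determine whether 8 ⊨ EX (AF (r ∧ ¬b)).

No

Sat(¬b) = {0, 2, 4, 8}
Sat(r ∧ ¬b) = {2, 8}
AF (r ∧ ¬b): least fixpoint, start Z0 = {2, 8}, add states with every successor in Z. Z1 = {0, 2, 8}; fixed.
Sat(AF (r ∧ ¬b)) = {0, 2, 8}
Sat(EX (AF (r ∧ ¬b))) = {s : some successor in {0, 2, 8}} = {0, 2, 7}
8 ∉ Sat(EX (AF (r ∧ ¬b))) = {0, 2, 7}, so the formula does not hold at 8.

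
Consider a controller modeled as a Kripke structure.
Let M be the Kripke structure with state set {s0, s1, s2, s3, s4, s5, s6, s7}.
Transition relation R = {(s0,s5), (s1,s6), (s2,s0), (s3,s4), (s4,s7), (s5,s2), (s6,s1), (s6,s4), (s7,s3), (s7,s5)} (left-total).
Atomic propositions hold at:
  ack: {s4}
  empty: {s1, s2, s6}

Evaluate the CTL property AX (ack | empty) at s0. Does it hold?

No

Sat(ack | empty) = {s1, s2, s4, s6}
Sat(AX (ack | empty)) = {s : every successor in {s1, s2, s4, s6}} = {s1, s3, s5, s6}
s0 ∉ Sat(AX (ack | empty)) = {s1, s3, s5, s6}, so the formula does not hold at s0.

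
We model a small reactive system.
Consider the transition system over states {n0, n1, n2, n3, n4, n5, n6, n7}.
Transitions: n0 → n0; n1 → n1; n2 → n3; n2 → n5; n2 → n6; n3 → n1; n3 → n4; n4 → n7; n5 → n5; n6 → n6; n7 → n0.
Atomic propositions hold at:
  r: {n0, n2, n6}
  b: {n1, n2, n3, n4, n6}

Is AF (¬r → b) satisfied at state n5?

Sat(¬r) = {n1, n3, n4, n5, n7}
Sat(¬r → b) = {n0, n1, n2, n3, n4, n6}
AF (¬r → b): least fixpoint, start Z0 = {n0, n1, n2, n3, n4, n6}, add states with every successor in Z. Z1 = {n0, n1, n2, n3, n4, n6, n7}; fixed.
Sat(AF (¬r → b)) = {n0, n1, n2, n3, n4, n6, n7}
n5 ∉ Sat(AF (¬r → b)) = {n0, n1, n2, n3, n4, n6, n7}, so the formula does not hold at n5.

No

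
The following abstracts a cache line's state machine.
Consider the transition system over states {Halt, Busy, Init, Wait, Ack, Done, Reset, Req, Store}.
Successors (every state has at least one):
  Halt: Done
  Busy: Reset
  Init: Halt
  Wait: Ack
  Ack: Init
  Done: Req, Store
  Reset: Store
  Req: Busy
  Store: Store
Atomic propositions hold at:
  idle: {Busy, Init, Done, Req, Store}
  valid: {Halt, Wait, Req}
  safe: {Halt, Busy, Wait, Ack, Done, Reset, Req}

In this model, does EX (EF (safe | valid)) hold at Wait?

Yes

Sat(safe | valid) = {Halt, Busy, Wait, Ack, Done, Reset, Req}
EF (safe | valid): least fixpoint, start Z0 = {Halt, Busy, Wait, Ack, Done, Reset, Req}, add states with some successor in Z. Z1 = {Halt, Busy, Init, Wait, Ack, Done, Reset, Req}; fixed.
Sat(EF (safe | valid)) = {Halt, Busy, Init, Wait, Ack, Done, Reset, Req}
Sat(EX (EF (safe | valid))) = {s : some successor in {Halt, Busy, Init, Wait, Ack, Done, Reset, Req}} = {Halt, Busy, Init, Wait, Ack, Done, Req}
Wait ∈ Sat(EX (EF (safe | valid))) = {Halt, Busy, Init, Wait, Ack, Done, Req}, so the formula holds at Wait.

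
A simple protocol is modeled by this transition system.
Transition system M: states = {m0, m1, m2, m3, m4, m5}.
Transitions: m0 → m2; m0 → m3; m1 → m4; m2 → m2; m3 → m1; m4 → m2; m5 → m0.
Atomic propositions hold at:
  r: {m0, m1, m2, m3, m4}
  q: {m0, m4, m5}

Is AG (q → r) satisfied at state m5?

No

Sat(q → r) = {m0, m1, m2, m3, m4}
AG (q → r): greatest fixpoint, start Z0 = {m0, m1, m2, m3, m4}, keep only states in Sat with every successor in Z. Already a fixed point.
Sat(AG (q → r)) = {m0, m1, m2, m3, m4}
m5 ∉ Sat(AG (q → r)) = {m0, m1, m2, m3, m4}, so the formula does not hold at m5.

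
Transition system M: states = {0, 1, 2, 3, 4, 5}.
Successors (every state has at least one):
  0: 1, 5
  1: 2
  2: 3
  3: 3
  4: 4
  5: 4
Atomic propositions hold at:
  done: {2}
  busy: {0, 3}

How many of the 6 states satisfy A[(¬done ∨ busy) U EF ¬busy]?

Sat(¬done) = {0, 1, 3, 4, 5}
Sat(¬done ∨ busy) = {0, 1, 3, 4, 5}
Sat(¬busy) = {1, 2, 4, 5}
EF ¬busy: least fixpoint, start Z0 = {1, 2, 4, 5}, add states with some successor in Z. Z1 = {0, 1, 2, 4, 5}; fixed.
Sat(EF ¬busy) = {0, 1, 2, 4, 5}
A[(¬done ∨ busy) U EF ¬busy]: least fixpoint, start Z0 = Sat(EF ¬busy) = {0, 1, 2, 4, 5}, add states in Sat(¬done ∨ busy) with every successor in Z. Already a fixed point.
Sat(A[(¬done ∨ busy) U EF ¬busy]) = {0, 1, 2, 4, 5}
|Sat(A[(¬done ∨ busy) U EF ¬busy])| = |{0, 1, 2, 4, 5}| = 5.

5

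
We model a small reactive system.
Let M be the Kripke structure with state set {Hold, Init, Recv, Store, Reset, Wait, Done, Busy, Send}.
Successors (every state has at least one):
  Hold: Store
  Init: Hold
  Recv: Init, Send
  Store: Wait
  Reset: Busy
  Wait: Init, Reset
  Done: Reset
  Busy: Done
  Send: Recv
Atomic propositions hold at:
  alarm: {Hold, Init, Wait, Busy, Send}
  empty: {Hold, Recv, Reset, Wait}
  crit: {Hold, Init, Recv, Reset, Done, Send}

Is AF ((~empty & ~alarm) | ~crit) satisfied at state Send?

No

Sat(~empty) = {Init, Store, Done, Busy, Send}
Sat(~alarm) = {Recv, Store, Reset, Done}
Sat(~empty & ~alarm) = {Store, Done}
Sat(~crit) = {Store, Wait, Busy}
Sat((~empty & ~alarm) | ~crit) = {Store, Wait, Done, Busy}
AF ((~empty & ~alarm) | ~crit): least fixpoint, start Z0 = {Store, Wait, Done, Busy}, add states with every successor in Z. Z1 = {Hold, Store, Reset, Wait, Done, Busy}; Z2 = {Hold, Init, Store, Reset, Wait, Done, Busy}; fixed.
Sat(AF ((~empty & ~alarm) | ~crit)) = {Hold, Init, Store, Reset, Wait, Done, Busy}
Send ∉ Sat(AF ((~empty & ~alarm) | ~crit)) = {Hold, Init, Store, Reset, Wait, Done, Busy}, so the formula does not hold at Send.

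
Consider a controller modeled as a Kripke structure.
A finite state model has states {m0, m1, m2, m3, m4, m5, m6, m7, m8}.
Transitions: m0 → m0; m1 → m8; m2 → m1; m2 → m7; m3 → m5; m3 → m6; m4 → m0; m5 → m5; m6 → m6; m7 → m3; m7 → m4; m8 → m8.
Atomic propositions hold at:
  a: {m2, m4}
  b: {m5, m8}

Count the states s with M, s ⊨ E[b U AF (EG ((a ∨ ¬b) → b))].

Sat(¬b) = {m0, m1, m2, m3, m4, m6, m7}
Sat(a ∨ ¬b) = {m0, m1, m2, m3, m4, m6, m7}
Sat((a ∨ ¬b) → b) = {m5, m8}
EG ((a ∨ ¬b) → b): greatest fixpoint, start Z0 = {m5, m8}, keep only states in Sat with some successor in Z. Already a fixed point.
Sat(EG ((a ∨ ¬b) → b)) = {m5, m8}
AF (EG ((a ∨ ¬b) → b)): least fixpoint, start Z0 = {m5, m8}, add states with every successor in Z. Z1 = {m1, m5, m8}; fixed.
Sat(AF (EG ((a ∨ ¬b) → b))) = {m1, m5, m8}
E[b U AF (EG ((a ∨ ¬b) → b))]: least fixpoint, start Z0 = Sat(AF (EG ((a ∨ ¬b) → b))) = {m1, m5, m8}, add states in Sat(b) with some successor in Z. Already a fixed point.
Sat(E[b U AF (EG ((a ∨ ¬b) → b))]) = {m1, m5, m8}
|Sat(E[b U AF (EG ((a ∨ ¬b) → b))])| = |{m1, m5, m8}| = 3.

3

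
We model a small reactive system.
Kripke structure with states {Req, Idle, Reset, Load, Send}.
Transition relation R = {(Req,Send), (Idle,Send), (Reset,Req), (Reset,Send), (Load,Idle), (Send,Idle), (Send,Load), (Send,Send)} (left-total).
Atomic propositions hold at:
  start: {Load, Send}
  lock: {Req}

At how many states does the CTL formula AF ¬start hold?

4

Sat(¬start) = {Req, Idle, Reset}
AF ¬start: least fixpoint, start Z0 = {Req, Idle, Reset}, add states with every successor in Z. Z1 = {Req, Idle, Reset, Load}; fixed.
Sat(AF ¬start) = {Req, Idle, Reset, Load}
|Sat(AF ¬start)| = |{Req, Idle, Reset, Load}| = 4.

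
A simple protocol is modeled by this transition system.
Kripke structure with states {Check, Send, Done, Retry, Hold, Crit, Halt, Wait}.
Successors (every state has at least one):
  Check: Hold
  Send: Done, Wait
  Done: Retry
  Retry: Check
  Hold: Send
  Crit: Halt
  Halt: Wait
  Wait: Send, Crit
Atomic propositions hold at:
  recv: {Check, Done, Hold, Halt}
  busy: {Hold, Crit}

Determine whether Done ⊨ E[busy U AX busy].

No

Sat(AX busy) = {s : every successor in {Hold, Crit}} = {Check}
E[busy U AX busy]: least fixpoint, start Z0 = Sat(AX busy) = {Check}, add states in Sat(busy) with some successor in Z. Already a fixed point.
Sat(E[busy U AX busy]) = {Check}
Done ∉ Sat(E[busy U AX busy]) = {Check}, so the formula does not hold at Done.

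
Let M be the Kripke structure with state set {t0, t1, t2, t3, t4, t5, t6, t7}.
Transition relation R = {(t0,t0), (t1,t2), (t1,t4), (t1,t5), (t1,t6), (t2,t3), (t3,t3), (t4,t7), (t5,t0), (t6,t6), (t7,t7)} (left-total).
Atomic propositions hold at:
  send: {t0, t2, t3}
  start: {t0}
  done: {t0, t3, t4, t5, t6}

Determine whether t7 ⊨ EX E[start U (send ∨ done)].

No

Sat(send ∨ done) = {t0, t2, t3, t4, t5, t6}
E[start U (send ∨ done)]: least fixpoint, start Z0 = Sat((send ∨ done)) = {t0, t2, t3, t4, t5, t6}, add states in Sat(start) with some successor in Z. Already a fixed point.
Sat(E[start U (send ∨ done)]) = {t0, t2, t3, t4, t5, t6}
Sat(EX E[start U (send ∨ done)]) = {s : some successor in {t0, t2, t3, t4, t5, t6}} = {t0, t1, t2, t3, t5, t6}
t7 ∉ Sat(EX E[start U (send ∨ done)]) = {t0, t1, t2, t3, t5, t6}, so the formula does not hold at t7.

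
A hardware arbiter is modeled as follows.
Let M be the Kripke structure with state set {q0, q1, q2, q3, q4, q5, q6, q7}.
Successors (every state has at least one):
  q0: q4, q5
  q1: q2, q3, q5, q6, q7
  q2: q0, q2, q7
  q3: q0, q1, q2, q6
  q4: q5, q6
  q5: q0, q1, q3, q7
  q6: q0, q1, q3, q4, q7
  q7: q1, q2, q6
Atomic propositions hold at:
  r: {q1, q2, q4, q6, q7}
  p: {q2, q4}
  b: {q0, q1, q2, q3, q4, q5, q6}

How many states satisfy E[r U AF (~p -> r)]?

Sat(~p) = {q0, q1, q3, q5, q6, q7}
Sat(~p -> r) = {q1, q2, q4, q6, q7}
AF (~p -> r): least fixpoint, start Z0 = {q1, q2, q4, q6, q7}, add states with every successor in Z. Already a fixed point.
Sat(AF (~p -> r)) = {q1, q2, q4, q6, q7}
E[r U AF (~p -> r)]: least fixpoint, start Z0 = Sat(AF (~p -> r)) = {q1, q2, q4, q6, q7}, add states in Sat(r) with some successor in Z. Already a fixed point.
Sat(E[r U AF (~p -> r)]) = {q1, q2, q4, q6, q7}
|Sat(E[r U AF (~p -> r)])| = |{q1, q2, q4, q6, q7}| = 5.

5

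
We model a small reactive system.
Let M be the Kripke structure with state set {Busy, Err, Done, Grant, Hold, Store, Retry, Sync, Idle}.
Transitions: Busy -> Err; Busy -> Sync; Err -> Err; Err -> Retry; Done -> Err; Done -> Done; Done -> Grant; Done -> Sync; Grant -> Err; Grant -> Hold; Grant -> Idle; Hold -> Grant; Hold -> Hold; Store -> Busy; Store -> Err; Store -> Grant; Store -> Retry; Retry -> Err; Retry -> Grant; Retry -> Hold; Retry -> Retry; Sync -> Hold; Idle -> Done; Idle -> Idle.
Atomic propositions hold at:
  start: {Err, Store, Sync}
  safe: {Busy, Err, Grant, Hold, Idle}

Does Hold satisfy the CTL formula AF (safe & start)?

No

Sat(safe & start) = {Err}
AF (safe & start): least fixpoint, start Z0 = {Err}, add states with every successor in Z. Already a fixed point.
Sat(AF (safe & start)) = {Err}
Hold ∉ Sat(AF (safe & start)) = {Err}, so the formula does not hold at Hold.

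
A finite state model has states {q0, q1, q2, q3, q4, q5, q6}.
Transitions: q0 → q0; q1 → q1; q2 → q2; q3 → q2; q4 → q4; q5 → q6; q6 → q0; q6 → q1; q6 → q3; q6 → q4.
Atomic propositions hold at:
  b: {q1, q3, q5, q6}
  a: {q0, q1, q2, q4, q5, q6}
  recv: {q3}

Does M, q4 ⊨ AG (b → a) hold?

Sat(b → a) = {q0, q1, q2, q4, q5, q6}
AG (b → a): greatest fixpoint, start Z0 = {q0, q1, q2, q4, q5, q6}, keep only states in Sat with every successor in Z. Z1 = {q0, q1, q2, q4, q5}; Z2 = {q0, q1, q2, q4}; fixed.
Sat(AG (b → a)) = {q0, q1, q2, q4}
q4 ∈ Sat(AG (b → a)) = {q0, q1, q2, q4}, so the formula holds at q4.

Yes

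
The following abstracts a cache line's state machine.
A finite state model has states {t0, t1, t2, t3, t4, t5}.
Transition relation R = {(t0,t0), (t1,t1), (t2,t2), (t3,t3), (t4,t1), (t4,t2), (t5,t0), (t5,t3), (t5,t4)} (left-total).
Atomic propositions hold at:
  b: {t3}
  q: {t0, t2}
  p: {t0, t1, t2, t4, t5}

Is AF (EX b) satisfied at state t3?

Yes

Sat(EX b) = {s : some successor in {t3}} = {t3, t5}
AF (EX b): least fixpoint, start Z0 = {t3, t5}, add states with every successor in Z. Already a fixed point.
Sat(AF (EX b)) = {t3, t5}
t3 ∈ Sat(AF (EX b)) = {t3, t5}, so the formula holds at t3.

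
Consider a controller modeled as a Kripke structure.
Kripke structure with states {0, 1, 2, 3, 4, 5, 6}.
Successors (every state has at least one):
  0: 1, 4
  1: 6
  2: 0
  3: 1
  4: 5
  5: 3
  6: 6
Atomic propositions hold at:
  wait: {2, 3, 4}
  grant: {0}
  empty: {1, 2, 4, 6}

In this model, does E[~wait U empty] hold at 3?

Sat(~wait) = {0, 1, 5, 6}
E[~wait U empty]: least fixpoint, start Z0 = Sat(empty) = {1, 2, 4, 6}, add states in Sat(~wait) with some successor in Z. Z1 = {0, 1, 2, 4, 6}; fixed.
Sat(E[~wait U empty]) = {0, 1, 2, 4, 6}
3 ∉ Sat(E[~wait U empty]) = {0, 1, 2, 4, 6}, so the formula does not hold at 3.

No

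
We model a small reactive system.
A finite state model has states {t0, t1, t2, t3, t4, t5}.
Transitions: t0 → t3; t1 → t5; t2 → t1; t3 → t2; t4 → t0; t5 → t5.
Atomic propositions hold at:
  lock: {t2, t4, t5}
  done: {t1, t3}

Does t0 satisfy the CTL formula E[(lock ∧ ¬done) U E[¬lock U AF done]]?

Sat(¬done) = {t0, t2, t4, t5}
Sat(lock ∧ ¬done) = {t2, t4, t5}
Sat(¬lock) = {t0, t1, t3}
AF done: least fixpoint, start Z0 = {t1, t3}, add states with every successor in Z. Z1 = {t0, t1, t2, t3}; Z2 = {t0, t1, t2, t3, t4}; fixed.
Sat(AF done) = {t0, t1, t2, t3, t4}
E[¬lock U AF done]: least fixpoint, start Z0 = Sat(AF done) = {t0, t1, t2, t3, t4}, add states in Sat(¬lock) with some successor in Z. Already a fixed point.
Sat(E[¬lock U AF done]) = {t0, t1, t2, t3, t4}
E[(lock ∧ ¬done) U E[¬lock U AF done]]: least fixpoint, start Z0 = Sat(E[¬lock U AF done]) = {t0, t1, t2, t3, t4}, add states in Sat(lock ∧ ¬done) with some successor in Z. Already a fixed point.
Sat(E[(lock ∧ ¬done) U E[¬lock U AF done]]) = {t0, t1, t2, t3, t4}
t0 ∈ Sat(E[(lock ∧ ¬done) U E[¬lock U AF done]]) = {t0, t1, t2, t3, t4}, so the formula holds at t0.

Yes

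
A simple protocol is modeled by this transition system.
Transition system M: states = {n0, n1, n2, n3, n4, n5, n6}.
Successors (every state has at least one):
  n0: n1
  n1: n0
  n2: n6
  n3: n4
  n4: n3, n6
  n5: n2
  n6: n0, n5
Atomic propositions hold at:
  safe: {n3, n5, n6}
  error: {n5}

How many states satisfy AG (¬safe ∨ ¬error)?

Sat(¬safe) = {n0, n1, n2, n4}
Sat(¬error) = {n0, n1, n2, n3, n4, n6}
Sat(¬safe ∨ ¬error) = {n0, n1, n2, n3, n4, n6}
AG (¬safe ∨ ¬error): greatest fixpoint, start Z0 = {n0, n1, n2, n3, n4, n6}, keep only states in Sat with every successor in Z. Z1 = {n0, n1, n2, n3, n4}; Z2 = {n0, n1, n3}; Z3 = {n0, n1}; fixed.
Sat(AG (¬safe ∨ ¬error)) = {n0, n1}
|Sat(AG (¬safe ∨ ¬error))| = |{n0, n1}| = 2.

2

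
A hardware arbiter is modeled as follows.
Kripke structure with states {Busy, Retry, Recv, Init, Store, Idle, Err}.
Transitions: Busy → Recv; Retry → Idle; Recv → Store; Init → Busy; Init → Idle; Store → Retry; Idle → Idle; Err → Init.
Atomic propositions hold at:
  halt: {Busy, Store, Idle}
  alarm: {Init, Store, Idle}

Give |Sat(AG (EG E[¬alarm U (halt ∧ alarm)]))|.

5

Sat(¬alarm) = {Busy, Retry, Recv, Err}
Sat(halt ∧ alarm) = {Store, Idle}
E[¬alarm U (halt ∧ alarm)]: least fixpoint, start Z0 = Sat((halt ∧ alarm)) = {Store, Idle}, add states in Sat(¬alarm) with some successor in Z. Z1 = {Retry, Recv, Store, Idle}; Z2 = {Busy, Retry, Recv, Store, Idle}; fixed.
Sat(E[¬alarm U (halt ∧ alarm)]) = {Busy, Retry, Recv, Store, Idle}
EG E[¬alarm U (halt ∧ alarm)]: greatest fixpoint, start Z0 = {Busy, Retry, Recv, Store, Idle}, keep only states in Sat with some successor in Z. Already a fixed point.
Sat(EG E[¬alarm U (halt ∧ alarm)]) = {Busy, Retry, Recv, Store, Idle}
AG (EG E[¬alarm U (halt ∧ alarm)]): greatest fixpoint, start Z0 = {Busy, Retry, Recv, Store, Idle}, keep only states in Sat with every successor in Z. Already a fixed point.
Sat(AG (EG E[¬alarm U (halt ∧ alarm)])) = {Busy, Retry, Recv, Store, Idle}
|Sat(AG (EG E[¬alarm U (halt ∧ alarm)]))| = |{Busy, Retry, Recv, Store, Idle}| = 5.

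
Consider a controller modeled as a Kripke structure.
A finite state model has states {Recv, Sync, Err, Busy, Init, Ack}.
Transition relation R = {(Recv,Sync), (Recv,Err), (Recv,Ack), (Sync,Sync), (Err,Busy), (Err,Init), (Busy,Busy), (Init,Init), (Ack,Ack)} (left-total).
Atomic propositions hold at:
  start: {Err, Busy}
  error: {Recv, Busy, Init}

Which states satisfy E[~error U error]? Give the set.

Sat(~error) = {Sync, Err, Ack}
E[~error U error]: least fixpoint, start Z0 = Sat(error) = {Recv, Busy, Init}, add states in Sat(~error) with some successor in Z. Z1 = {Recv, Err, Busy, Init}; fixed.
Sat(E[~error U error]) = {Recv, Err, Busy, Init}

{Recv, Err, Busy, Init}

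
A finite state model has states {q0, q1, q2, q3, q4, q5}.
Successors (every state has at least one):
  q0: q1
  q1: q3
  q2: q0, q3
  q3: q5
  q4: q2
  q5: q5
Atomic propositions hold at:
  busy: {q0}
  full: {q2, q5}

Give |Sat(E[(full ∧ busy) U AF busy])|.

Sat(full ∧ busy) = ∅
AF busy: least fixpoint, start Z0 = {q0}, add states with every successor in Z. Already a fixed point.
Sat(AF busy) = {q0}
E[(full ∧ busy) U AF busy]: least fixpoint, start Z0 = Sat(AF busy) = {q0}, add states in Sat(full ∧ busy) with some successor in Z. Already a fixed point.
Sat(E[(full ∧ busy) U AF busy]) = {q0}
|Sat(E[(full ∧ busy) U AF busy])| = |{q0}| = 1.

1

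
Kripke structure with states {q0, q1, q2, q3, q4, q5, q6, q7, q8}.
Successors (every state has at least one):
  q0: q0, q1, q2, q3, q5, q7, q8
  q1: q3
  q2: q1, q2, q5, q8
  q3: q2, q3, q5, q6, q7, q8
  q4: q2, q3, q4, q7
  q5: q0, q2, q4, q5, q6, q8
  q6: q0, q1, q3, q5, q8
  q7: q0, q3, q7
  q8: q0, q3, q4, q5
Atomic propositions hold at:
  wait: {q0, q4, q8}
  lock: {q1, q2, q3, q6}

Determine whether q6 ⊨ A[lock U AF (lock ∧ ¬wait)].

Sat(¬wait) = {q1, q2, q3, q5, q6, q7}
Sat(lock ∧ ¬wait) = {q1, q2, q3, q6}
AF (lock ∧ ¬wait): least fixpoint, start Z0 = {q1, q2, q3, q6}, add states with every successor in Z. Already a fixed point.
Sat(AF (lock ∧ ¬wait)) = {q1, q2, q3, q6}
A[lock U AF (lock ∧ ¬wait)]: least fixpoint, start Z0 = Sat(AF (lock ∧ ¬wait)) = {q1, q2, q3, q6}, add states in Sat(lock) with every successor in Z. Already a fixed point.
Sat(A[lock U AF (lock ∧ ¬wait)]) = {q1, q2, q3, q6}
q6 ∈ Sat(A[lock U AF (lock ∧ ¬wait)]) = {q1, q2, q3, q6}, so the formula holds at q6.

Yes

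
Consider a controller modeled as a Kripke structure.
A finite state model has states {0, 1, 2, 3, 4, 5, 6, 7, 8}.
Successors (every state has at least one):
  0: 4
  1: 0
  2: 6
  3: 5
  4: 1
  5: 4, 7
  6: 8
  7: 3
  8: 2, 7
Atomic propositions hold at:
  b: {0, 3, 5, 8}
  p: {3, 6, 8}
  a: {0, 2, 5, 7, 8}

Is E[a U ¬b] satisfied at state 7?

Yes

Sat(¬b) = {1, 2, 4, 6, 7}
E[a U ¬b]: least fixpoint, start Z0 = Sat(¬b) = {1, 2, 4, 6, 7}, add states in Sat(a) with some successor in Z. Z1 = {0, 1, 2, 4, 5, 6, 7, 8}; fixed.
Sat(E[a U ¬b]) = {0, 1, 2, 4, 5, 6, 7, 8}
7 ∈ Sat(E[a U ¬b]) = {0, 1, 2, 4, 5, 6, 7, 8}, so the formula holds at 7.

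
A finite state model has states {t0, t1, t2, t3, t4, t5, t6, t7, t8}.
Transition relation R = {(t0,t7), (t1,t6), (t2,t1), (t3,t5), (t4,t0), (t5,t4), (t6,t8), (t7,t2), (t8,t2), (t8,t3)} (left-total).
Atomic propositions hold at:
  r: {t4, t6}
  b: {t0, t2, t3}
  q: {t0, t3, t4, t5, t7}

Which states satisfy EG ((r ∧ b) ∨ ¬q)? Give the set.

{t1, t2, t6, t8}

Sat(r ∧ b) = ∅
Sat(¬q) = {t1, t2, t6, t8}
Sat((r ∧ b) ∨ ¬q) = {t1, t2, t6, t8}
EG ((r ∧ b) ∨ ¬q): greatest fixpoint, start Z0 = {t1, t2, t6, t8}, keep only states in Sat with some successor in Z. Already a fixed point.
Sat(EG ((r ∧ b) ∨ ¬q)) = {t1, t2, t6, t8}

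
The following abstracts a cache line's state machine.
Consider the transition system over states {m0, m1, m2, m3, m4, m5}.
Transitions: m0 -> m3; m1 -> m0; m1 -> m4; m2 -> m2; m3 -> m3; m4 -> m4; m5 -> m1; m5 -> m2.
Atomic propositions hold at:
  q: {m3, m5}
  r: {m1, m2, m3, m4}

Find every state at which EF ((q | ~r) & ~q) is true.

Sat(~r) = {m0, m5}
Sat(q | ~r) = {m0, m3, m5}
Sat(~q) = {m0, m1, m2, m4}
Sat((q | ~r) & ~q) = {m0}
EF ((q | ~r) & ~q): least fixpoint, start Z0 = {m0}, add states with some successor in Z. Z1 = {m0, m1}; Z2 = {m0, m1, m5}; fixed.
Sat(EF ((q | ~r) & ~q)) = {m0, m1, m5}

{m0, m1, m5}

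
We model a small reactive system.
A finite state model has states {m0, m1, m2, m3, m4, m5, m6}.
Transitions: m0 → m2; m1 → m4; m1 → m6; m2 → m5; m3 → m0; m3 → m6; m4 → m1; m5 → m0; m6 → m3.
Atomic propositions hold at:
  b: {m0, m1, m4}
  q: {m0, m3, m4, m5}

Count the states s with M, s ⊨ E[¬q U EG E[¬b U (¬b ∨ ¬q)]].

3

Sat(¬q) = {m1, m2, m6}
Sat(¬b) = {m2, m3, m5, m6}
Sat(¬b ∨ ¬q) = {m1, m2, m3, m5, m6}
E[¬b U (¬b ∨ ¬q)]: least fixpoint, start Z0 = Sat((¬b ∨ ¬q)) = {m1, m2, m3, m5, m6}, add states in Sat(¬b) with some successor in Z. Already a fixed point.
Sat(E[¬b U (¬b ∨ ¬q)]) = {m1, m2, m3, m5, m6}
EG E[¬b U (¬b ∨ ¬q)]: greatest fixpoint, start Z0 = {m1, m2, m3, m5, m6}, keep only states in Sat with some successor in Z. Z1 = {m1, m2, m3, m6}; Z2 = {m1, m3, m6}; fixed.
Sat(EG E[¬b U (¬b ∨ ¬q)]) = {m1, m3, m6}
E[¬q U EG E[¬b U (¬b ∨ ¬q)]]: least fixpoint, start Z0 = Sat(EG E[¬b U (¬b ∨ ¬q)]) = {m1, m3, m6}, add states in Sat(¬q) with some successor in Z. Already a fixed point.
Sat(E[¬q U EG E[¬b U (¬b ∨ ¬q)]]) = {m1, m3, m6}
|Sat(E[¬q U EG E[¬b U (¬b ∨ ¬q)]])| = |{m1, m3, m6}| = 3.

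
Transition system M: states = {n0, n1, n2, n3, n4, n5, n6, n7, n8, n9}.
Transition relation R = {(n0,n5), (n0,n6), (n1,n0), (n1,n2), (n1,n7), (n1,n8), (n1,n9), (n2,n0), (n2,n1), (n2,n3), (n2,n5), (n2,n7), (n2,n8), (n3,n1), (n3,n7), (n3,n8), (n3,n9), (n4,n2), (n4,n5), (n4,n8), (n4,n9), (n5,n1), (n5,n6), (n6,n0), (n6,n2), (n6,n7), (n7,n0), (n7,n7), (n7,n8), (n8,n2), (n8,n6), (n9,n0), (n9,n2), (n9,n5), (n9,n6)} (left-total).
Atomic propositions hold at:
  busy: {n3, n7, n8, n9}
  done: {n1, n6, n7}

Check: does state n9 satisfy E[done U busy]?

E[done U busy]: least fixpoint, start Z0 = Sat(busy) = {n3, n7, n8, n9}, add states in Sat(done) with some successor in Z. Z1 = {n1, n3, n6, n7, n8, n9}; fixed.
Sat(E[done U busy]) = {n1, n3, n6, n7, n8, n9}
n9 ∈ Sat(E[done U busy]) = {n1, n3, n6, n7, n8, n9}, so the formula holds at n9.

Yes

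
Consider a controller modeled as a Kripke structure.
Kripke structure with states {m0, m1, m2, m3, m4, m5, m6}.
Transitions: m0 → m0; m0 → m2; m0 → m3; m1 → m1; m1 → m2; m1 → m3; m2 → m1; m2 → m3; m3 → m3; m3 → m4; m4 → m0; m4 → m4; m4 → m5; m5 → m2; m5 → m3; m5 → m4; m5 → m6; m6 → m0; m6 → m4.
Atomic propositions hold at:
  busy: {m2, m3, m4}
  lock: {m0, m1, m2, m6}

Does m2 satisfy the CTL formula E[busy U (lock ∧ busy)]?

Sat(lock ∧ busy) = {m2}
E[busy U (lock ∧ busy)]: least fixpoint, start Z0 = Sat((lock ∧ busy)) = {m2}, add states in Sat(busy) with some successor in Z. Already a fixed point.
Sat(E[busy U (lock ∧ busy)]) = {m2}
m2 ∈ Sat(E[busy U (lock ∧ busy)]) = {m2}, so the formula holds at m2.

Yes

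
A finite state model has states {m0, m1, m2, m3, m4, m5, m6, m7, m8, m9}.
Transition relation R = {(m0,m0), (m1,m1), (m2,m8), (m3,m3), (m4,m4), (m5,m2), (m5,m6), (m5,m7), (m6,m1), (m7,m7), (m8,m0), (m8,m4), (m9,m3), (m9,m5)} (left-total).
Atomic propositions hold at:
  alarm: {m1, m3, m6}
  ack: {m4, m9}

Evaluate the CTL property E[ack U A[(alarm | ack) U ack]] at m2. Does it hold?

No

Sat(alarm | ack) = {m1, m3, m4, m6, m9}
A[(alarm | ack) U ack]: least fixpoint, start Z0 = Sat(ack) = {m4, m9}, add states in Sat(alarm | ack) with every successor in Z. Already a fixed point.
Sat(A[(alarm | ack) U ack]) = {m4, m9}
E[ack U A[(alarm | ack) U ack]]: least fixpoint, start Z0 = Sat(A[(alarm | ack) U ack]) = {m4, m9}, add states in Sat(ack) with some successor in Z. Already a fixed point.
Sat(E[ack U A[(alarm | ack) U ack]]) = {m4, m9}
m2 ∉ Sat(E[ack U A[(alarm | ack) U ack]]) = {m4, m9}, so the formula does not hold at m2.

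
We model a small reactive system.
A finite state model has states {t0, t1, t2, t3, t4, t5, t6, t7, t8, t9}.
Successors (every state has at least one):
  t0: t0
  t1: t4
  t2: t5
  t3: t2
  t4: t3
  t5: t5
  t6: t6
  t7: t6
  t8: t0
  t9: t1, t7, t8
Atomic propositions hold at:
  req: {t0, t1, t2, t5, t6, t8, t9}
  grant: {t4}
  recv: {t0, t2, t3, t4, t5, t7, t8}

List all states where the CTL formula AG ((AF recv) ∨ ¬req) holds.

AF recv: least fixpoint, start Z0 = {t0, t2, t3, t4, t5, t7, t8}, add states with every successor in Z. Z1 = {t0, t1, t2, t3, t4, t5, t7, t8}; Z2 = {t0, t1, t2, t3, t4, t5, t7, t8, t9}; fixed.
Sat(AF recv) = {t0, t1, t2, t3, t4, t5, t7, t8, t9}
Sat(¬req) = {t3, t4, t7}
Sat((AF recv) ∨ ¬req) = {t0, t1, t2, t3, t4, t5, t7, t8, t9}
AG ((AF recv) ∨ ¬req): greatest fixpoint, start Z0 = {t0, t1, t2, t3, t4, t5, t7, t8, t9}, keep only states in Sat with every successor in Z. Z1 = {t0, t1, t2, t3, t4, t5, t8, t9}; Z2 = {t0, t1, t2, t3, t4, t5, t8}; fixed.
Sat(AG ((AF recv) ∨ ¬req)) = {t0, t1, t2, t3, t4, t5, t8}

{t0, t1, t2, t3, t4, t5, t8}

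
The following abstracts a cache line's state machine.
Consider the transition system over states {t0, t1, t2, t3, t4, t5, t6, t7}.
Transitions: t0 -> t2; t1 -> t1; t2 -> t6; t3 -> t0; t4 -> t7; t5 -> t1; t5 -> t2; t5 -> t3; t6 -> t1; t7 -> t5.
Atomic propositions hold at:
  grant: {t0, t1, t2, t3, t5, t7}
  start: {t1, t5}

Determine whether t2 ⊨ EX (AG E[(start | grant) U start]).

No

Sat(start | grant) = {t0, t1, t2, t3, t5, t7}
E[(start | grant) U start]: least fixpoint, start Z0 = Sat(start) = {t1, t5}, add states in Sat(start | grant) with some successor in Z. Z1 = {t1, t5, t7}; fixed.
Sat(E[(start | grant) U start]) = {t1, t5, t7}
AG E[(start | grant) U start]: greatest fixpoint, start Z0 = {t1, t5, t7}, keep only states in Sat with every successor in Z. Z1 = {t1, t7}; Z2 = {t1}; fixed.
Sat(AG E[(start | grant) U start]) = {t1}
Sat(EX (AG E[(start | grant) U start])) = {s : some successor in {t1}} = {t1, t5, t6}
t2 ∉ Sat(EX (AG E[(start | grant) U start])) = {t1, t5, t6}, so the formula does not hold at t2.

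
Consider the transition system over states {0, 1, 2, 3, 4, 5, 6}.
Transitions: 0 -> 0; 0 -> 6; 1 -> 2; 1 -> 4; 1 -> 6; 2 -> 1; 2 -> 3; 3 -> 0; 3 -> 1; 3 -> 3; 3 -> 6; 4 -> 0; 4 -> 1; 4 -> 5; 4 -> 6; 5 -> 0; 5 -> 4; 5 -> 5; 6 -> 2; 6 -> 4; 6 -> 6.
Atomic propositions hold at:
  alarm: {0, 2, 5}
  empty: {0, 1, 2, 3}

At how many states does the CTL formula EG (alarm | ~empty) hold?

4

Sat(~empty) = {4, 5, 6}
Sat(alarm | ~empty) = {0, 2, 4, 5, 6}
EG (alarm | ~empty): greatest fixpoint, start Z0 = {0, 2, 4, 5, 6}, keep only states in Sat with some successor in Z. Z1 = {0, 4, 5, 6}; fixed.
Sat(EG (alarm | ~empty)) = {0, 4, 5, 6}
|Sat(EG (alarm | ~empty))| = |{0, 4, 5, 6}| = 4.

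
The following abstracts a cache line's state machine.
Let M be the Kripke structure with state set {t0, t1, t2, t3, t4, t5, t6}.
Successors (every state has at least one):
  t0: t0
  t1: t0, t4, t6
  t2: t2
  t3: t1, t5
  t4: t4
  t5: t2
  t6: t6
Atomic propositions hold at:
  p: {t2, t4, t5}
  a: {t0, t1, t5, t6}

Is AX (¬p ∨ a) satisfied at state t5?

No

Sat(¬p) = {t0, t1, t3, t6}
Sat(¬p ∨ a) = {t0, t1, t3, t5, t6}
Sat(AX (¬p ∨ a)) = {s : every successor in {t0, t1, t3, t5, t6}} = {t0, t3, t6}
t5 ∉ Sat(AX (¬p ∨ a)) = {t0, t3, t6}, so the formula does not hold at t5.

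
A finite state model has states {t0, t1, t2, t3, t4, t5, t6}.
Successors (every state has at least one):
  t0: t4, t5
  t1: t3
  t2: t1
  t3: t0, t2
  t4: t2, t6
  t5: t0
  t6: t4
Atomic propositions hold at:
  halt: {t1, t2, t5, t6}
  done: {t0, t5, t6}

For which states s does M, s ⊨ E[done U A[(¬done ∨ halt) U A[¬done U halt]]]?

{t0, t1, t2, t4, t5, t6}

Sat(¬done) = {t1, t2, t3, t4}
Sat(¬done ∨ halt) = {t1, t2, t3, t4, t5, t6}
A[¬done U halt]: least fixpoint, start Z0 = Sat(halt) = {t1, t2, t5, t6}, add states in Sat(¬done) with every successor in Z. Z1 = {t1, t2, t4, t5, t6}; fixed.
Sat(A[¬done U halt]) = {t1, t2, t4, t5, t6}
A[(¬done ∨ halt) U A[¬done U halt]]: least fixpoint, start Z0 = Sat(A[¬done U halt]) = {t1, t2, t4, t5, t6}, add states in Sat(¬done ∨ halt) with every successor in Z. Already a fixed point.
Sat(A[(¬done ∨ halt) U A[¬done U halt]]) = {t1, t2, t4, t5, t6}
E[done U A[(¬done ∨ halt) U A[¬done U halt]]]: least fixpoint, start Z0 = Sat(A[(¬done ∨ halt) U A[¬done U halt]]) = {t1, t2, t4, t5, t6}, add states in Sat(done) with some successor in Z. Z1 = {t0, t1, t2, t4, t5, t6}; fixed.
Sat(E[done U A[(¬done ∨ halt) U A[¬done U halt]]]) = {t0, t1, t2, t4, t5, t6}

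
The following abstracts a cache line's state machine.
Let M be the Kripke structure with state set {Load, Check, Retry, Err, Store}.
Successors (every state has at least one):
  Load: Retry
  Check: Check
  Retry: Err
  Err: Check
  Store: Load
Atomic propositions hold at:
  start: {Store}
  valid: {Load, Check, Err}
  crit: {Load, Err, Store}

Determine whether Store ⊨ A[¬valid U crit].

Sat(¬valid) = {Retry, Store}
A[¬valid U crit]: least fixpoint, start Z0 = Sat(crit) = {Load, Err, Store}, add states in Sat(¬valid) with every successor in Z. Z1 = {Load, Retry, Err, Store}; fixed.
Sat(A[¬valid U crit]) = {Load, Retry, Err, Store}
Store ∈ Sat(A[¬valid U crit]) = {Load, Retry, Err, Store}, so the formula holds at Store.

Yes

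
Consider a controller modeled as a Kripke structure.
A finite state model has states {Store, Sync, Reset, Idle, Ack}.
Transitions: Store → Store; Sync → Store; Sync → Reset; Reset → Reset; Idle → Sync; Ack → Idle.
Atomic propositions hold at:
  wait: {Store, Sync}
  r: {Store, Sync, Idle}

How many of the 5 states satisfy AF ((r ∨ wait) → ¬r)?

2

Sat(r ∨ wait) = {Store, Sync, Idle}
Sat(¬r) = {Reset, Ack}
Sat((r ∨ wait) → ¬r) = {Reset, Ack}
AF ((r ∨ wait) → ¬r): least fixpoint, start Z0 = {Reset, Ack}, add states with every successor in Z. Already a fixed point.
Sat(AF ((r ∨ wait) → ¬r)) = {Reset, Ack}
|Sat(AF ((r ∨ wait) → ¬r))| = |{Reset, Ack}| = 2.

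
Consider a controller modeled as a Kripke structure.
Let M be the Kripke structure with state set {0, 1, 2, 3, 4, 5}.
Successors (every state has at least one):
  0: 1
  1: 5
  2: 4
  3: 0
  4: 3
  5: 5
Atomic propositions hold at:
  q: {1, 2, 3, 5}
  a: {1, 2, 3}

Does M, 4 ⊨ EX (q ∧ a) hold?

Sat(q ∧ a) = {1, 2, 3}
Sat(EX (q ∧ a)) = {s : some successor in {1, 2, 3}} = {0, 4}
4 ∈ Sat(EX (q ∧ a)) = {0, 4}, so the formula holds at 4.

Yes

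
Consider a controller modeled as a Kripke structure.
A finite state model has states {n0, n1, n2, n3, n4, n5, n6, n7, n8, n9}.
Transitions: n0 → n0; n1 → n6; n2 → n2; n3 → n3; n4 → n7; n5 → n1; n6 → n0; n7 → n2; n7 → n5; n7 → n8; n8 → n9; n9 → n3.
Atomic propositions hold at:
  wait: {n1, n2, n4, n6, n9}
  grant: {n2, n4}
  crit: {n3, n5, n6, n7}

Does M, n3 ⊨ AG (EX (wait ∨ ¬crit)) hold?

Sat(¬crit) = {n0, n1, n2, n4, n8, n9}
Sat(wait ∨ ¬crit) = {n0, n1, n2, n4, n6, n8, n9}
Sat(EX (wait ∨ ¬crit)) = {s : some successor in {n0, n1, n2, n4, n6, n8, n9}} = {n0, n1, n2, n5, n6, n7, n8}
AG (EX (wait ∨ ¬crit)): greatest fixpoint, start Z0 = {n0, n1, n2, n5, n6, n7, n8}, keep only states in Sat with every successor in Z. Z1 = {n0, n1, n2, n5, n6, n7}; Z2 = {n0, n1, n2, n5, n6}; fixed.
Sat(AG (EX (wait ∨ ¬crit))) = {n0, n1, n2, n5, n6}
n3 ∉ Sat(AG (EX (wait ∨ ¬crit))) = {n0, n1, n2, n5, n6}, so the formula does not hold at n3.

No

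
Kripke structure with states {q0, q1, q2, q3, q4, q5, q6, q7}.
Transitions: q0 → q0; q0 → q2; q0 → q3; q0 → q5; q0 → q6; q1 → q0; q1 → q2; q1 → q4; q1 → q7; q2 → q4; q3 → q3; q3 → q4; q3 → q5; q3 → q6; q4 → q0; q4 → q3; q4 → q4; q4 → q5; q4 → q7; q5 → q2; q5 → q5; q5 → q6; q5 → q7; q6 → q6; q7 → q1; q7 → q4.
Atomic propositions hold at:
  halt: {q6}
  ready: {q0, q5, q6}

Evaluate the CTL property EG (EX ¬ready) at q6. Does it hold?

No

Sat(¬ready) = {q1, q2, q3, q4, q7}
Sat(EX ¬ready) = {s : some successor in {q1, q2, q3, q4, q7}} = {q0, q1, q2, q3, q4, q5, q7}
EG (EX ¬ready): greatest fixpoint, start Z0 = {q0, q1, q2, q3, q4, q5, q7}, keep only states in Sat with some successor in Z. Already a fixed point.
Sat(EG (EX ¬ready)) = {q0, q1, q2, q3, q4, q5, q7}
q6 ∉ Sat(EG (EX ¬ready)) = {q0, q1, q2, q3, q4, q5, q7}, so the formula does not hold at q6.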